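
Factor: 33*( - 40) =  - 2^3*3^1  *  5^1*11^1= -  1320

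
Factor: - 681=  -  3^1*227^1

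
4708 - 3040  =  1668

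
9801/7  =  1400  +  1/7 =1400.14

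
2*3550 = 7100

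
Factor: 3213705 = 3^1*5^1*11^1 * 19477^1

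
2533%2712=2533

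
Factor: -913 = - 11^1*83^1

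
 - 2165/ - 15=433/3 = 144.33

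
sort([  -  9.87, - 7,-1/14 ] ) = [ - 9.87, - 7, - 1/14 ] 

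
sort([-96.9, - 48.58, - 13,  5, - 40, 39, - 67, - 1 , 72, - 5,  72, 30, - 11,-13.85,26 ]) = [-96.9, - 67, - 48.58, - 40 , - 13.85, - 13, - 11, - 5, - 1,5,26,30,39,72, 72]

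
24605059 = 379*64921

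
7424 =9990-2566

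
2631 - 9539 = -6908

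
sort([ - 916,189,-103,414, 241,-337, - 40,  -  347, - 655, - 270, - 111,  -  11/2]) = [-916 , - 655, - 347, - 337,  -  270, - 111,  -  103, - 40, -11/2,189, 241, 414 ]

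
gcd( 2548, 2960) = 4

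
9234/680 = 4617/340= 13.58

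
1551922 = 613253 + 938669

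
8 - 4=4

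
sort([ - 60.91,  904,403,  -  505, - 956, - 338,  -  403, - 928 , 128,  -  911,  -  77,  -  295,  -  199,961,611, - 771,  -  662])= [ - 956, - 928,-911,  -  771,  -  662,  -  505, - 403, - 338, - 295 , -199, - 77, - 60.91,128 , 403 , 611,904, 961]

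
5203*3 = 15609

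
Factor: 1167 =3^1*389^1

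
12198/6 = 2033  =  2033.00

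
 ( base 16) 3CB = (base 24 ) 1GB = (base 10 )971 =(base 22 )203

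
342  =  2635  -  2293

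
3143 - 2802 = 341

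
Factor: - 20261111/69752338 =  -2^ (-1)* 13^1*29^1*223^1*241^1 * 641^(  -  1)*54409^(  -  1 ) 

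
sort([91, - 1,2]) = [ - 1,2, 91] 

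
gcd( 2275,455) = 455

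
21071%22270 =21071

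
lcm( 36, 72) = 72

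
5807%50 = 7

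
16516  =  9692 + 6824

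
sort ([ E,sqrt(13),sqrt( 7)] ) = [ sqrt (7), E, sqrt(13)]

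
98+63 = 161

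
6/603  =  2/201 = 0.01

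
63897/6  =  21299/2= 10649.50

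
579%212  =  155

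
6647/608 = 6647/608 = 10.93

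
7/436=7/436=0.02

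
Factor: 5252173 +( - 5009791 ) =2^1*3^1 * 7^1 * 29^1  *199^1 = 242382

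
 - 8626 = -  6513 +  - 2113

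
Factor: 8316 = 2^2*3^3*7^1 *11^1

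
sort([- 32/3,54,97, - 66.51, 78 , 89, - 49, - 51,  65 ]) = [ -66.51,  -  51,-49, - 32/3,54,65, 78,89, 97] 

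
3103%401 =296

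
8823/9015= 2941/3005 = 0.98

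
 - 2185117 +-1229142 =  - 3414259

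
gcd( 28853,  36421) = 473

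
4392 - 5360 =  - 968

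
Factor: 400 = 2^4*5^2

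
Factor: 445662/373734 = 7^1*131^1*769^( - 1) = 917/769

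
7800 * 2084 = 16255200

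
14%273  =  14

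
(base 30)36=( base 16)60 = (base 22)48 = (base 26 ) 3i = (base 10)96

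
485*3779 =1832815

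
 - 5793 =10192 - 15985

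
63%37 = 26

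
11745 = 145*81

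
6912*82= 566784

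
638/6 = 319/3 = 106.33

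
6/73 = 6/73 =0.08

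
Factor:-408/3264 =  - 2^( - 3)=- 1/8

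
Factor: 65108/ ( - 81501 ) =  - 2^2*3^ ( -1 )*7^( - 1)*41^1*397^1*3881^(-1) 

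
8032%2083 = 1783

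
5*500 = 2500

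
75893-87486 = - 11593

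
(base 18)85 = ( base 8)225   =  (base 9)175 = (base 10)149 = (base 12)105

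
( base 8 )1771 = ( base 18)329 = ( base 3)1101200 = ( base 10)1017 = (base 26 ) 1d3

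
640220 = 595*1076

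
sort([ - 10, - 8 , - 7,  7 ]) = [ - 10, - 8 , -7 , 7]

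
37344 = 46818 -9474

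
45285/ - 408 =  - 111 + 1/136  =  -110.99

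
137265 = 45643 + 91622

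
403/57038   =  403/57038= 0.01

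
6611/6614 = 6611/6614 = 1.00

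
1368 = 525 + 843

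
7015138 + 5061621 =12076759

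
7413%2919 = 1575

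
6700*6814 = 45653800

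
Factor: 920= 2^3*5^1* 23^1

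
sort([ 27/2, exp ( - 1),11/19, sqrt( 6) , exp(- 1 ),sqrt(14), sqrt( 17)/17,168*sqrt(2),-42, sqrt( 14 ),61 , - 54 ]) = [ - 54,  -  42,sqrt ( 17)/17, exp (  -  1), exp( - 1) , 11/19,sqrt (6),sqrt(14 ), sqrt (14), 27/2,61,  168*sqrt( 2) ]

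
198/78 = 33/13 = 2.54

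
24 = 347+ - 323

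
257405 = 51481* 5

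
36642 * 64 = 2345088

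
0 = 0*2864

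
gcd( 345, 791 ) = 1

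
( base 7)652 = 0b101001011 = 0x14b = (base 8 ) 513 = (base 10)331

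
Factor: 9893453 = 47^1*210499^1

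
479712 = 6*79952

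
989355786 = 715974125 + 273381661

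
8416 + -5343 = 3073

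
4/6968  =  1/1742 = 0.00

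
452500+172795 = 625295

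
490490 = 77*6370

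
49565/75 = 660 +13/15= 660.87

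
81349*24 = 1952376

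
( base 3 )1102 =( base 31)17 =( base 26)1c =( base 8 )46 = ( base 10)38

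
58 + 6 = 64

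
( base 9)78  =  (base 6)155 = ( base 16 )47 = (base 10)71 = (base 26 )2J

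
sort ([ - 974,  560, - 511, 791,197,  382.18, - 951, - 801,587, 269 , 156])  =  [  -  974, - 951, - 801  , - 511  ,  156  ,  197 , 269,382.18,560,587, 791]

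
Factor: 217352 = 2^3*101^1 * 269^1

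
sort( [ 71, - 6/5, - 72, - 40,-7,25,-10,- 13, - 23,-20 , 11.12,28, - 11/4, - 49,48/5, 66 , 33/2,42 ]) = [ - 72,-49, - 40,-23,-20,-13, - 10, - 7,-11/4,-6/5,48/5,11.12,33/2, 25,28,42,66,  71 ] 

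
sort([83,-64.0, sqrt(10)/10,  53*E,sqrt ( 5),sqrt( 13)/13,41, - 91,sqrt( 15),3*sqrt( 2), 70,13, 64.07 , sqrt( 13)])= [ - 91, - 64.0,sqrt( 13)/13,sqrt(10) /10,sqrt(5),sqrt( 13),sqrt(15)  ,  3*sqrt( 2), 13,41,64.07,70,83,  53*E]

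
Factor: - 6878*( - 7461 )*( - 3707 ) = - 190231221906 = -  2^1*3^2*11^1*19^1*181^1*337^1 * 829^1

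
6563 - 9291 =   -  2728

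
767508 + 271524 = 1039032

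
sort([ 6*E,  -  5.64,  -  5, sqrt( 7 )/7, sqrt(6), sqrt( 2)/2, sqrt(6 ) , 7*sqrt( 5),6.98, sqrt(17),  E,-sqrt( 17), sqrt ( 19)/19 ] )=[  -  5.64,-5, - sqrt( 17),sqrt( 19) /19,  sqrt(7 ) /7, sqrt(2) /2 , sqrt( 6 ),sqrt( 6 ),E, sqrt (17),6.98,7*sqrt( 5 ),6*E] 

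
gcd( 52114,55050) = 734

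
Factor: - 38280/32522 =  - 19140/16261 =- 2^2*3^1* 5^1*7^(-1 )*11^1 * 23^(-1 )*29^1*101^( - 1) 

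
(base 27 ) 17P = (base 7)2515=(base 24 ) 1f7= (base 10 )943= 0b1110101111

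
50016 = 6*8336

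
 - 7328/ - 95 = 7328/95 = 77.14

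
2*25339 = 50678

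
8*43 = 344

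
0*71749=0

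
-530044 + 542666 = 12622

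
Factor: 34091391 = 3^1*991^1*11467^1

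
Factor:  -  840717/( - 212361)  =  3^1 * 71^( - 1)*109^1*857^1*997^ ( - 1 ) = 280239/70787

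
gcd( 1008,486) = 18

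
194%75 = 44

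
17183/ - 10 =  - 1719 + 7/10 = - 1718.30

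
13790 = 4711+9079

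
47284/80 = 11821/20  =  591.05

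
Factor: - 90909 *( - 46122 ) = 4192904898  =  2^1 * 3^4 * 7^1 * 13^1 * 37^1*7687^1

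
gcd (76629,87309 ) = 267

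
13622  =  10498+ 3124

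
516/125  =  516/125 = 4.13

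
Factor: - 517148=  - 2^2*129287^1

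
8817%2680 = 777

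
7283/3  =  2427 + 2/3=2427.67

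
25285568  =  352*71834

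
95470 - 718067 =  - 622597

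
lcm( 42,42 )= 42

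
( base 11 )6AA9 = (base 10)9315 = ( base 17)1f3g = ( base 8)22143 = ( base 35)7l5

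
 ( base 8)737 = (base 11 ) 3A6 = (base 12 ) 33b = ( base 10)479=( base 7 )1253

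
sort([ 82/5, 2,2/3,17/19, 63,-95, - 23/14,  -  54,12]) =[ - 95,  -  54,  -  23/14,2/3,17/19,2,  12,82/5 , 63 ] 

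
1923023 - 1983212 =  - 60189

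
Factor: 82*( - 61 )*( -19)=2^1*19^1 * 41^1*61^1 = 95038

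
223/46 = 223/46 = 4.85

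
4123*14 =57722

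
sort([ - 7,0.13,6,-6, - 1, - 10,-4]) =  [ - 10, - 7, - 6,-4, - 1,0.13,  6] 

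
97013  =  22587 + 74426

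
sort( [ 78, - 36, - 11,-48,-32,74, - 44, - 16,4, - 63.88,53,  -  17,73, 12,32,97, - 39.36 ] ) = [-63.88,-48,-44, - 39.36, - 36,-32,-17 , - 16,-11,  4,12, 32,53,  73,74,78 , 97]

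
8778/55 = 798/5  =  159.60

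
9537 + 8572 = 18109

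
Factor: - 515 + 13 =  - 502  =  - 2^1*251^1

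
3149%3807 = 3149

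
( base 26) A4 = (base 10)264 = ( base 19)dh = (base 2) 100001000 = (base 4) 10020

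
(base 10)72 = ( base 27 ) 2I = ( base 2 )1001000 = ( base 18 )40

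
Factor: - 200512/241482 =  - 2^5*3^( - 1)*13^1*167^( - 1) = - 416/501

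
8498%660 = 578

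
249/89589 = 83/29863 = 0.00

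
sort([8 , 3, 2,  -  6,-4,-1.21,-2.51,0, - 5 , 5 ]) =[ - 6 ,-5,  -  4 , - 2.51, - 1.21,0,2,3, 5,8] 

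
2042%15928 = 2042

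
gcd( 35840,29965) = 5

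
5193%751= 687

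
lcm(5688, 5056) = 45504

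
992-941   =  51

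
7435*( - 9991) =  - 74283085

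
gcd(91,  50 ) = 1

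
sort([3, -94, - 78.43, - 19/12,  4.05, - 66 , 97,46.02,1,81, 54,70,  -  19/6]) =[- 94  , - 78.43,- 66, - 19/6, - 19/12,1, 3, 4.05,46.02, 54,70,81,97]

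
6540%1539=384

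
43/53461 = 43/53461 =0.00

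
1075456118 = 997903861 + 77552257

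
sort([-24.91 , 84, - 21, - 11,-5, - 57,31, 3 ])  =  [ - 57,-24.91, - 21, - 11, - 5, 3,31,84] 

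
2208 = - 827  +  3035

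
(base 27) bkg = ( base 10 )8575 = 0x217f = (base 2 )10000101111111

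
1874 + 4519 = 6393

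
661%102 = 49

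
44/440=1/10 = 0.10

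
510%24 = 6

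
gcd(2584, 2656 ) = 8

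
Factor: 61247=73^1*839^1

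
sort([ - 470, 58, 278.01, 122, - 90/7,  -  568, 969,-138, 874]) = [ - 568, - 470,-138, - 90/7,58,122, 278.01,874,969] 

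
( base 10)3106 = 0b110000100010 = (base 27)471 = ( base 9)4231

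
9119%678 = 305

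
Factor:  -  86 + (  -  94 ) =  - 180 = -2^2*3^2*5^1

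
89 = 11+78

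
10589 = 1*10589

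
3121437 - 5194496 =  - 2073059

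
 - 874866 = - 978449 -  - 103583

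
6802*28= 190456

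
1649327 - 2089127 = -439800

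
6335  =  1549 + 4786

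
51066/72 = 2837/4  =  709.25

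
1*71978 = 71978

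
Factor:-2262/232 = -2^( - 2 )*3^1*13^1 = - 39/4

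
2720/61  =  2720/61 =44.59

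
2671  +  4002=6673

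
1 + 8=9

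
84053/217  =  84053/217= 387.34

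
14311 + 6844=21155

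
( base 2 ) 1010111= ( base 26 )39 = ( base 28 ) 33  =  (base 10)87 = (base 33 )2L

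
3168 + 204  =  3372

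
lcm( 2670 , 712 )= 10680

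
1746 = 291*6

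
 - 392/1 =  - 392 = - 392.00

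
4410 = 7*630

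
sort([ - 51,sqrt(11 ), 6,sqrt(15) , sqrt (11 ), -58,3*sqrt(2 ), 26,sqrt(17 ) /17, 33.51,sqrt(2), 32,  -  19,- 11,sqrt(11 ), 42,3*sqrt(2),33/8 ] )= [  -  58, - 51,-19,- 11,sqrt( 17)/17,sqrt(2),sqrt ( 11), sqrt( 11), sqrt(11),sqrt(15), 33/8, 3*sqrt (2),  3*sqrt ( 2), 6,26,32,33.51 , 42]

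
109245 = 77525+31720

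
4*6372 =25488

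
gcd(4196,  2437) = 1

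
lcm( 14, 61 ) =854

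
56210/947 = 56210/947 = 59.36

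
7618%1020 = 478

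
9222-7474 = 1748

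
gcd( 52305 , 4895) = 55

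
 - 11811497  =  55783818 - 67595315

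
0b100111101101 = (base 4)213231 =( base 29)30i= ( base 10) 2541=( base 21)5g0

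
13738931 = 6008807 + 7730124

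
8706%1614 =636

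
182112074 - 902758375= - 720646301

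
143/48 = 143/48 = 2.98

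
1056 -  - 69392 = 70448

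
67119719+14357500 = 81477219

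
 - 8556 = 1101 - 9657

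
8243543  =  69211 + 8174332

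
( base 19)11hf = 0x1d86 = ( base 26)b4i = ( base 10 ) 7558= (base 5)220213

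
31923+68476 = 100399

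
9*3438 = 30942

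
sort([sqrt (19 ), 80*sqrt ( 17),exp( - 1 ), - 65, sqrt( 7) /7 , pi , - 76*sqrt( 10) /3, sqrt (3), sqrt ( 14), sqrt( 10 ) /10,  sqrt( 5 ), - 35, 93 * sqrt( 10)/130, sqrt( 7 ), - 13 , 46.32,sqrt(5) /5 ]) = [ - 76*sqrt(10)/3, - 65, - 35, - 13,  sqrt( 10)/10, exp( - 1),sqrt( 7 )/7 , sqrt( 5 )/5,sqrt (3),sqrt( 5),93*sqrt( 10 )/130,sqrt(  7 ),  pi , sqrt( 14 ), sqrt( 19 ),46.32,  80* sqrt( 17 ) ]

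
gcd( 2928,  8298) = 6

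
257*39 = 10023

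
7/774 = 7/774 = 0.01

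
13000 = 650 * 20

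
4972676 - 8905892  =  -3933216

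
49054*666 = 32669964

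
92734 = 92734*1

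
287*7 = 2009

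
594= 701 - 107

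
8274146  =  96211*86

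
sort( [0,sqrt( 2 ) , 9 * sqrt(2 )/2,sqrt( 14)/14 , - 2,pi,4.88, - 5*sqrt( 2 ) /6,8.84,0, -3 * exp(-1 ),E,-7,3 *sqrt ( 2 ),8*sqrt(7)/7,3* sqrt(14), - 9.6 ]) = [ - 9.6, - 7, - 2 , - 5 * sqrt( 2 )/6, - 3*exp( - 1),0,0, sqrt ( 14)/14,  sqrt (2) , E, 8*sqrt (7) /7, pi,3 *sqrt( 2),4.88, 9*sqrt ( 2) /2,  8.84,3*sqrt(14) ] 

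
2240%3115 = 2240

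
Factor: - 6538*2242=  - 14658196= - 2^2*7^1*19^1*59^1*467^1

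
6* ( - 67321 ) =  - 403926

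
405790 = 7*57970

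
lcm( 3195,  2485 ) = 22365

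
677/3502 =677/3502 = 0.19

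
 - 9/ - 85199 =9/85199 = 0.00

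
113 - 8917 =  - 8804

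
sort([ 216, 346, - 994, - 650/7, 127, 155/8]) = [ - 994, - 650/7,155/8, 127,216, 346]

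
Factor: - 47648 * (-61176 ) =2^8*3^1*1489^1 * 2549^1 = 2914914048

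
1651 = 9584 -7933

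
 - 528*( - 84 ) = 44352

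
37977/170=37977/170 = 223.39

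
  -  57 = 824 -881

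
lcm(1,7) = 7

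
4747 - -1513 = 6260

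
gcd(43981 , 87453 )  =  1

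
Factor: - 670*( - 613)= 410710= 2^1*5^1*67^1*613^1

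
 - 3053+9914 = 6861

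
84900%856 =156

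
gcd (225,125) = 25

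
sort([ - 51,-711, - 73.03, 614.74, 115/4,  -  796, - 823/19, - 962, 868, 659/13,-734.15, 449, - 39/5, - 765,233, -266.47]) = [-962,  -  796, - 765,-734.15, - 711, - 266.47,-73.03,-51,  -  823/19, -39/5, 115/4, 659/13, 233,449, 614.74, 868] 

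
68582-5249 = 63333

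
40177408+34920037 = 75097445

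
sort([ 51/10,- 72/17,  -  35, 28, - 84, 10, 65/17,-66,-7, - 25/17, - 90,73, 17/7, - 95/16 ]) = [-90, - 84,  -  66, - 35, - 7,  -  95/16, - 72/17,-25/17, 17/7, 65/17, 51/10, 10, 28, 73 ] 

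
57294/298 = 192 + 39/149 = 192.26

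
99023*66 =6535518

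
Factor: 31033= 31033^1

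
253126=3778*67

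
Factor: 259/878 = 2^(  -  1) * 7^1 *37^1*439^( - 1 )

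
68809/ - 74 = - 68809/74 = - 929.85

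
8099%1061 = 672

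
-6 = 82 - 88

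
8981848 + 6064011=15045859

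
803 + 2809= 3612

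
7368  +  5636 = 13004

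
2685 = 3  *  895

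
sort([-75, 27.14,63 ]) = [ - 75,27.14,63 ] 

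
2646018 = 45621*58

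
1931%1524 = 407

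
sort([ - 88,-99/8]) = [ - 88, - 99/8] 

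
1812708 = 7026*258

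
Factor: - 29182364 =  - 2^2*271^1*26921^1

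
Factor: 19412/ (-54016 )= -23/64 = - 2^( - 6 )  *  23^1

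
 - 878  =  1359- 2237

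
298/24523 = 298/24523 = 0.01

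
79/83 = 79/83 = 0.95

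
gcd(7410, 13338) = 1482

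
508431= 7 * 72633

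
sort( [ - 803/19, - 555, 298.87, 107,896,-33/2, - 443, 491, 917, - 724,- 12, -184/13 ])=[ - 724, - 555,-443, - 803/19 ,-33/2, - 184/13 , - 12, 107, 298.87, 491,896,  917 ]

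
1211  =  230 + 981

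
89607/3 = 29869=29869.00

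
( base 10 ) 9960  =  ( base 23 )ij1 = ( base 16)26e8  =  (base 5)304320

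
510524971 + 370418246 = 880943217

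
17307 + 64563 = 81870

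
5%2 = 1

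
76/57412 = 19/14353 = 0.00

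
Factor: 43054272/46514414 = 21527136/23257207 = 2^5*3^2*17^ (-1)* 74747^1 *1368071^( - 1)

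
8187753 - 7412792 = 774961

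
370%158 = 54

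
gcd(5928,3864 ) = 24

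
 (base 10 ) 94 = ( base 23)42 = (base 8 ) 136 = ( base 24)3M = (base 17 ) 59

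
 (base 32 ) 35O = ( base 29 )3p8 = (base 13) 1636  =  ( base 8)6270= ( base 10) 3256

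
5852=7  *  836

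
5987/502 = 11 + 465/502 = 11.93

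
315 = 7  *45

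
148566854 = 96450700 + 52116154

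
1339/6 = 1339/6 = 223.17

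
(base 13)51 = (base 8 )102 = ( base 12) 56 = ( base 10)66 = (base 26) 2e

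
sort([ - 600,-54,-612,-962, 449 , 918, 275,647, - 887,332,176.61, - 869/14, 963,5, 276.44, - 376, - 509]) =[ - 962,-887,  -  612, -600,-509,-376, - 869/14,-54, 5,176.61,  275,276.44, 332,449, 647,918,963]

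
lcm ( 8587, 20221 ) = 626851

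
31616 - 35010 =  - 3394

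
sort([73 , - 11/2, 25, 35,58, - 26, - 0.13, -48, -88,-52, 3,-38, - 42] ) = [ - 88,-52, - 48, - 42,- 38, - 26, - 11/2,-0.13,  3,  25, 35, 58, 73]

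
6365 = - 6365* (  -  1)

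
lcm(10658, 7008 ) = 511584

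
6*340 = 2040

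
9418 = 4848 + 4570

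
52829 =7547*7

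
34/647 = 34/647 = 0.05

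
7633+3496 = 11129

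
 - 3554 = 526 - 4080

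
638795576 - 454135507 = 184660069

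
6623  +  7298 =13921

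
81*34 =2754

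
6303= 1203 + 5100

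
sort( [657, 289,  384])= [ 289,384,657]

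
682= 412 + 270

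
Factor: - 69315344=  - 2^4*7^1*19^1*32573^1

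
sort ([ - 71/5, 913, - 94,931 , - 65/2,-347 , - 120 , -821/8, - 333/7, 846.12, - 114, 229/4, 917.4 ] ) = [ - 347, - 120, - 114, - 821/8, -94,-333/7, - 65/2, - 71/5,229/4, 846.12, 913,917.4, 931 ] 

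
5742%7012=5742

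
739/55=13 +24/55=13.44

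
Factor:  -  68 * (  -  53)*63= 227052 =2^2 * 3^2*7^1*17^1 * 53^1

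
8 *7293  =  58344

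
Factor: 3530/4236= 2^(-1 )*  3^( - 1)*5^1 = 5/6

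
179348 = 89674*2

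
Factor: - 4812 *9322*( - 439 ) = 19692426696=2^3*3^1*59^1*79^1 * 401^1*439^1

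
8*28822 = 230576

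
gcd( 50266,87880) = 2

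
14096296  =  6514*2164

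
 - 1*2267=  -  2267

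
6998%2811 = 1376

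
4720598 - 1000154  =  3720444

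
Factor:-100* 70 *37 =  - 259000 = -2^3* 5^3*7^1*37^1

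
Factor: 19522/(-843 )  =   - 2^1*3^(-1 )*  43^1*227^1*281^( - 1)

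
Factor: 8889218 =2^1* 13^1*43^1*7951^1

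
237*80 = 18960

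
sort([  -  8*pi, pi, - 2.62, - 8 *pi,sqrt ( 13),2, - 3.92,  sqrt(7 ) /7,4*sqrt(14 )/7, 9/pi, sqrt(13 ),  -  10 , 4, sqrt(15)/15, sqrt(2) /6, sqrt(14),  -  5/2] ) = [- 8*pi, - 8*pi, - 10, - 3.92 , - 2.62, - 5/2,  sqrt(2)/6, sqrt(15 )/15, sqrt(7) /7, 2, 4* sqrt( 14)/7 , 9/pi,pi , sqrt(13 ),sqrt( 13), sqrt (14), 4 ]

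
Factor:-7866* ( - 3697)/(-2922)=-3^1*19^1 * 23^1*487^ (-1)*3697^1  =  -  4846767/487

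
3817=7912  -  4095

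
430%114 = 88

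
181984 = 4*45496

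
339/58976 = 339/58976 = 0.01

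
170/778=85/389 = 0.22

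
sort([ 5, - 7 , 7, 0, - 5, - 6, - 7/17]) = [ - 7, - 6, - 5, - 7/17, 0,5,  7] 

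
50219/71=50219/71 = 707.31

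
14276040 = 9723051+4552989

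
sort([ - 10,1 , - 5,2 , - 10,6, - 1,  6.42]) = [ - 10,-10, - 5,-1,  1,  2,6,6.42]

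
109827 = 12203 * 9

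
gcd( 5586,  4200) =42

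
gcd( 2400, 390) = 30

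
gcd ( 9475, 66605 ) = 5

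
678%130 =28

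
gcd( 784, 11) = 1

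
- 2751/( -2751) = 1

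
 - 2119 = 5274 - 7393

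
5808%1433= 76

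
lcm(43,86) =86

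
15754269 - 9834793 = 5919476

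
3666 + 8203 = 11869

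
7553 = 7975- 422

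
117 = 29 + 88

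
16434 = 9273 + 7161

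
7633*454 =3465382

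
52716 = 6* 8786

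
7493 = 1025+6468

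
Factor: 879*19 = 3^1* 19^1*293^1 = 16701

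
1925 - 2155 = -230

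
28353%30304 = 28353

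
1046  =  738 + 308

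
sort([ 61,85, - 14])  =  [ - 14, 61, 85]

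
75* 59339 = 4450425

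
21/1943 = 21/1943=   0.01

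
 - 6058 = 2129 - 8187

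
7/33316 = 7/33316 = 0.00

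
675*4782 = 3227850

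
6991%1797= 1600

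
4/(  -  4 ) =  - 1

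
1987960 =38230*52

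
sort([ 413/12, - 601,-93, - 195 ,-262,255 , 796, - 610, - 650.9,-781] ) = [-781, - 650.9, - 610, - 601 , - 262, - 195, - 93,413/12,255,796 ] 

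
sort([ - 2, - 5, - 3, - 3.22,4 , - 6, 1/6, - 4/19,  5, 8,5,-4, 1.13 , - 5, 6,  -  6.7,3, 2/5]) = [ - 6.7 , - 6, - 5, - 5 ,- 4,-3.22 , - 3,-2, - 4/19,1/6, 2/5, 1.13,3, 4,5, 5, 6,8]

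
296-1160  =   - 864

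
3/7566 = 1/2522= 0.00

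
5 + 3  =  8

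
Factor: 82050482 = 2^1*41025241^1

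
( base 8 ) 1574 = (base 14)47a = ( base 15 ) 3E7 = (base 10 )892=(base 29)11M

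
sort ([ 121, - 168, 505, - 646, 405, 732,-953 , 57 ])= [  -  953, - 646, - 168, 57,121, 405, 505, 732 ]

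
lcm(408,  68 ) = 408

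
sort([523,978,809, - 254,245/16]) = [-254, 245/16 , 523,809 , 978 ]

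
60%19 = 3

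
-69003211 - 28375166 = -97378377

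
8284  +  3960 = 12244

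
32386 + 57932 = 90318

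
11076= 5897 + 5179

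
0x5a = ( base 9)110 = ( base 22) 42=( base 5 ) 330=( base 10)90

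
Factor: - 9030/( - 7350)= 5^(-1 )*7^(-1)*43^1=43/35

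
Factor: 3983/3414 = 2^ (- 1)*3^( - 1 )*7^1=7/6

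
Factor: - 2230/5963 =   -  2^1  *  5^1*67^ ( - 1)*89^(-1)*223^1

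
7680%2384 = 528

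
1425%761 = 664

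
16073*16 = 257168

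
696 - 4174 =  - 3478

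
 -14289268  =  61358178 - 75647446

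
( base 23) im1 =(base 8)23455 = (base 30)b49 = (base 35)86J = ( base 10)10029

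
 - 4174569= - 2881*1449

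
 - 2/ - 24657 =2/24657 = 0.00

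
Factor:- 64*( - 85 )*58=315520= 2^7*5^1*17^1 * 29^1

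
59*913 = 53867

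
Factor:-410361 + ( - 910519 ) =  - 2^4* 5^1*11^1*19^1*79^1 = -1320880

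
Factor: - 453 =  - 3^1*151^1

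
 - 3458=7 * ( - 494 )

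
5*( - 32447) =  -162235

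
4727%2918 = 1809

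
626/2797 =626/2797 = 0.22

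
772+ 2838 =3610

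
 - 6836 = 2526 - 9362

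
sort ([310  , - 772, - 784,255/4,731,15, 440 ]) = [ - 784, - 772, 15,255/4, 310,440,731] 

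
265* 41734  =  11059510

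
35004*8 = 280032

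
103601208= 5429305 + 98171903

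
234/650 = 9/25 = 0.36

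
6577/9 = 6577/9 = 730.78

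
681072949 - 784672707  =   - 103599758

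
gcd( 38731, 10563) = 3521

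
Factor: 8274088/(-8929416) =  -3^( - 1 )*37^1 *27953^1*372059^( - 1 ) = - 1034261/1116177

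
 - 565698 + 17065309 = 16499611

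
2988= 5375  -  2387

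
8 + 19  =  27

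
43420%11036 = 10312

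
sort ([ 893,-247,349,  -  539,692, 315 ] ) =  [ - 539,-247 , 315 , 349, 692, 893] 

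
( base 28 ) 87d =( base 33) 5vd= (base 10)6481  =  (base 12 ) 3901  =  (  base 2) 1100101010001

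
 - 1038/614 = -519/307 = - 1.69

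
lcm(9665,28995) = 28995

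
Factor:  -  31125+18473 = -12652=-  2^2* 3163^1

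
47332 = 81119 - 33787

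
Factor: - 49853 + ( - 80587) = -130440 =- 2^3 * 3^1*5^1* 1087^1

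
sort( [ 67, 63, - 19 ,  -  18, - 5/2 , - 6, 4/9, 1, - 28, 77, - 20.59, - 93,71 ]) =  [ - 93,  -  28, - 20.59, - 19, - 18, - 6, - 5/2,4/9,1, 63, 67,71, 77]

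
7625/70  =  1525/14 =108.93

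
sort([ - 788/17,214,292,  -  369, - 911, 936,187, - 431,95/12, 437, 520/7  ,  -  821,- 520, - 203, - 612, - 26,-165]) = [ - 911, - 821, - 612,-520,  -  431, - 369,-203, - 165 , -788/17,-26,95/12 , 520/7, 187, 214,292, 437,936] 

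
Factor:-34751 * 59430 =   -  2^1*3^1 * 5^1*7^1*19^1 * 31^1*59^1*283^1  =  -2065251930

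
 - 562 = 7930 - 8492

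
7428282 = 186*39937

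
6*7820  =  46920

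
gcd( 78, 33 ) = 3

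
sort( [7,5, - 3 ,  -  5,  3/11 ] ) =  [ - 5,  -  3, 3/11,5 , 7 ]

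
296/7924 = 74/1981=0.04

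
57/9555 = 19/3185 = 0.01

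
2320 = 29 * 80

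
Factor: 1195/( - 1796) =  - 2^( -2)*5^1*239^1*449^( - 1)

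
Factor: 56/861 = 8/123 = 2^3*3^(  -  1 )*41^(-1)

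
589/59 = 589/59= 9.98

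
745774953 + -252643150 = 493131803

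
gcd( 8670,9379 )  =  1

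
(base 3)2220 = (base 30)2I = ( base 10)78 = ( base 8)116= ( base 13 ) 60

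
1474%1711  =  1474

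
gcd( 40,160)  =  40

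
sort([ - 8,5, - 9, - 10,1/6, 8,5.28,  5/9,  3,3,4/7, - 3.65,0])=[ - 10 ,-9,  -  8, - 3.65,0, 1/6,5/9, 4/7, 3, 3,5, 5.28, 8]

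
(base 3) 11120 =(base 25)4n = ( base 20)63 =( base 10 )123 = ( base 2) 1111011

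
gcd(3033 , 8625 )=3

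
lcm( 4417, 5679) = 39753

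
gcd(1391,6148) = 1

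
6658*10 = 66580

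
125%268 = 125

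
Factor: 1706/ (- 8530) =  - 5^(-1 ) = - 1/5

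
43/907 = 43/907 = 0.05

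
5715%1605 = 900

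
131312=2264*58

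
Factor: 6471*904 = 5849784  =  2^3*3^2*113^1*719^1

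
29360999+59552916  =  88913915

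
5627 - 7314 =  - 1687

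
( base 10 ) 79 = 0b1001111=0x4f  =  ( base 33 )2d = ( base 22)3d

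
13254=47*282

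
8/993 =8/993 = 0.01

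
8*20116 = 160928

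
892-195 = 697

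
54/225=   6/25 = 0.24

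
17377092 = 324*53633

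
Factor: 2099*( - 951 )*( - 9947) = 3^1*7^3*29^1*317^1*2099^1 = 19855694103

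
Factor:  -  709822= - 2^1*354911^1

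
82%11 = 5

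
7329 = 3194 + 4135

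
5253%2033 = 1187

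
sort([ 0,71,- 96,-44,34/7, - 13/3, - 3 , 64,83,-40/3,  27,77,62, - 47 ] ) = [ - 96, - 47, - 44, - 40/3, - 13/3 ,  -  3, 0, 34/7,27,62,64,71,77,83]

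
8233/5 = 1646  +  3/5 = 1646.60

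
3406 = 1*3406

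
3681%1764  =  153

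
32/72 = 4/9 =0.44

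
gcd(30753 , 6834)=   3417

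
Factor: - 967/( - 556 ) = 2^(- 2)*139^( - 1)*967^1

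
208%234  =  208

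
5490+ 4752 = 10242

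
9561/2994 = 3 + 193/998 = 3.19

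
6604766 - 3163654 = 3441112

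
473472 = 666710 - 193238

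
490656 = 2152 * 228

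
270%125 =20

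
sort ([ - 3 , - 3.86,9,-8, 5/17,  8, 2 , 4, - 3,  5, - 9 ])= [-9, - 8,  -  3.86, - 3, - 3, 5/17 , 2,  4,5,8,9] 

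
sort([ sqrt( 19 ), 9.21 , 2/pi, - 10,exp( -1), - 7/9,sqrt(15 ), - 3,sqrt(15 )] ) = [-10, - 3, - 7/9,  exp( - 1) , 2/pi,sqrt(15),sqrt( 15 ), sqrt( 19), 9.21 ] 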